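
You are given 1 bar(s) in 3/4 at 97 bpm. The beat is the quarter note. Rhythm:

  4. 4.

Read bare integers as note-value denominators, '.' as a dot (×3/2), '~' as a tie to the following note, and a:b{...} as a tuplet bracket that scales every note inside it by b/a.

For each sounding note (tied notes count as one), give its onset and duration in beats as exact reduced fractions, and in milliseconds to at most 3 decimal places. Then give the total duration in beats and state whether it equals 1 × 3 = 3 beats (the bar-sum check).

1) 0.0ms=0b +927.835ms=3/2b
2) 927.835ms=3/2b +927.835ms=3/2b
Σ=3b of 3 (97bpm 3/4) — PASS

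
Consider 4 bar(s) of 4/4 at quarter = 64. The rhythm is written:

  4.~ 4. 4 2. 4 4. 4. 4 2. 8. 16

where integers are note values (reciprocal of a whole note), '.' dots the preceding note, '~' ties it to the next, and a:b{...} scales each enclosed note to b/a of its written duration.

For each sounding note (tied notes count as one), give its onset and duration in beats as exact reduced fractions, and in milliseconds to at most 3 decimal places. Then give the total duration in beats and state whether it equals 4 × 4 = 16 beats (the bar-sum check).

1) 0.0ms=0b +2812.5ms=3b
2) 2812.5ms=3b +937.5ms=1b
3) 3750.0ms=4b +2812.5ms=3b
4) 6562.5ms=7b +937.5ms=1b
5) 7500.0ms=8b +1406.25ms=3/2b
6) 8906.25ms=19/2b +1406.25ms=3/2b
7) 10312.5ms=11b +937.5ms=1b
8) 11250.0ms=12b +2812.5ms=3b
9) 14062.5ms=15b +703.125ms=3/4b
10) 14765.625ms=63/4b +234.375ms=1/4b
Σ=16b of 16 (64bpm 4/4) — PASS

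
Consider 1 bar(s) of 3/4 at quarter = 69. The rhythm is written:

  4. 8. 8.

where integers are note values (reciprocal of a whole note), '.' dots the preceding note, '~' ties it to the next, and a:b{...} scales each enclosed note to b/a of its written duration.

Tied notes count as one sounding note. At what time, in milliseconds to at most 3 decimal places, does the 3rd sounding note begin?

note 3 onset = 9/4b = 1956.522ms

1. 0.0ms @ 0 + 1304.348ms (3/2)
2. 1304.348ms @ 3/2 + 652.174ms (3/4)
3. 1956.522ms @ 9/4 + 652.174ms (3/4)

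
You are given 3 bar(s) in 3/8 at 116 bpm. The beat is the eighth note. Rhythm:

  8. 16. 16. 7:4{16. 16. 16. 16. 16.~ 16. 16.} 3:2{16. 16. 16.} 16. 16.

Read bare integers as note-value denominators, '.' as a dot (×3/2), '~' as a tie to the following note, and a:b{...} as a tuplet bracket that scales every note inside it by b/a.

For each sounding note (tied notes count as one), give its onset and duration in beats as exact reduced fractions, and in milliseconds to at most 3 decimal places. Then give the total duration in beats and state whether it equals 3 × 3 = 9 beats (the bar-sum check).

1) 0.0ms=0b +775.862ms=3/2b
2) 775.862ms=3/2b +387.931ms=3/4b
3) 1163.793ms=9/4b +387.931ms=3/4b
4) 1551.724ms=3b +221.675ms=3/7b
5) 1773.399ms=24/7b +221.675ms=3/7b
6) 1995.074ms=27/7b +221.675ms=3/7b
7) 2216.749ms=30/7b +221.675ms=3/7b
8) 2438.424ms=33/7b +443.35ms=6/7b
9) 2881.773ms=39/7b +221.675ms=3/7b
10) 3103.448ms=6b +258.621ms=1/2b
11) 3362.069ms=13/2b +258.621ms=1/2b
12) 3620.69ms=7b +258.621ms=1/2b
13) 3879.31ms=15/2b +387.931ms=3/4b
14) 4267.241ms=33/4b +387.931ms=3/4b
Σ=9b of 9 (116bpm 3/8) — PASS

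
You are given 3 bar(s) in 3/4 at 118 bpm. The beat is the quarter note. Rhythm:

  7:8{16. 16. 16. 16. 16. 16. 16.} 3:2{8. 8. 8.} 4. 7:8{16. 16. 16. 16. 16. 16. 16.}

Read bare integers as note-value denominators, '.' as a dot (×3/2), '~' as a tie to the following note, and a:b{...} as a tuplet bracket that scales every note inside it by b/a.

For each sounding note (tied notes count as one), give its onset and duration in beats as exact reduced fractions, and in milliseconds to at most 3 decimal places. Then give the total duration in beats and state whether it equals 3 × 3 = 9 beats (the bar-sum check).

1) 0.0ms=0b +217.918ms=3/7b
2) 217.918ms=3/7b +217.918ms=3/7b
3) 435.835ms=6/7b +217.918ms=3/7b
4) 653.753ms=9/7b +217.918ms=3/7b
5) 871.671ms=12/7b +217.918ms=3/7b
6) 1089.588ms=15/7b +217.918ms=3/7b
7) 1307.506ms=18/7b +217.918ms=3/7b
8) 1525.424ms=3b +254.237ms=1/2b
9) 1779.661ms=7/2b +254.237ms=1/2b
10) 2033.898ms=4b +254.237ms=1/2b
11) 2288.136ms=9/2b +762.712ms=3/2b
12) 3050.847ms=6b +217.918ms=3/7b
13) 3268.765ms=45/7b +217.918ms=3/7b
14) 3486.683ms=48/7b +217.918ms=3/7b
15) 3704.6ms=51/7b +217.918ms=3/7b
16) 3922.518ms=54/7b +217.918ms=3/7b
17) 4140.436ms=57/7b +217.918ms=3/7b
18) 4358.354ms=60/7b +217.918ms=3/7b
Σ=9b of 9 (118bpm 3/4) — PASS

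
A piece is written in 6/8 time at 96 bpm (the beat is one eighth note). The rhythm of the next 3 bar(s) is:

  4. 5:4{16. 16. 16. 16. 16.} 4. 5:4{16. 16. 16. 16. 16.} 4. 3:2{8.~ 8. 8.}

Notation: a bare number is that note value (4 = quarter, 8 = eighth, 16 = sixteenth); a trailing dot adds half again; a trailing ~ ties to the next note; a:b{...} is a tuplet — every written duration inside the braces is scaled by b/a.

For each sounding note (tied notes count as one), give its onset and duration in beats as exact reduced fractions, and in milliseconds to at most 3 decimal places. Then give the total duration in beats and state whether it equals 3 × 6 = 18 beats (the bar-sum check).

1) 0.0ms=0b +1875.0ms=3b
2) 1875.0ms=3b +375.0ms=3/5b
3) 2250.0ms=18/5b +375.0ms=3/5b
4) 2625.0ms=21/5b +375.0ms=3/5b
5) 3000.0ms=24/5b +375.0ms=3/5b
6) 3375.0ms=27/5b +375.0ms=3/5b
7) 3750.0ms=6b +1875.0ms=3b
8) 5625.0ms=9b +375.0ms=3/5b
9) 6000.0ms=48/5b +375.0ms=3/5b
10) 6375.0ms=51/5b +375.0ms=3/5b
11) 6750.0ms=54/5b +375.0ms=3/5b
12) 7125.0ms=57/5b +375.0ms=3/5b
13) 7500.0ms=12b +1875.0ms=3b
14) 9375.0ms=15b +1250.0ms=2b
15) 10625.0ms=17b +625.0ms=1b
Σ=18b of 18 (96bpm 6/8) — PASS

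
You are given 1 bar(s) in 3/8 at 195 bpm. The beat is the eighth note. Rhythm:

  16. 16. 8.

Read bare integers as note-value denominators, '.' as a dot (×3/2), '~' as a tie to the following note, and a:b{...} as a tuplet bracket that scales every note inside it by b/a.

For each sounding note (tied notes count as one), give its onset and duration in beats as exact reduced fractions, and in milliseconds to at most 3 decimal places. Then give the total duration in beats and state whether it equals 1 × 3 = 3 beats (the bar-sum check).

1) 0.0ms=0b +230.769ms=3/4b
2) 230.769ms=3/4b +230.769ms=3/4b
3) 461.538ms=3/2b +461.538ms=3/2b
Σ=3b of 3 (195bpm 3/8) — PASS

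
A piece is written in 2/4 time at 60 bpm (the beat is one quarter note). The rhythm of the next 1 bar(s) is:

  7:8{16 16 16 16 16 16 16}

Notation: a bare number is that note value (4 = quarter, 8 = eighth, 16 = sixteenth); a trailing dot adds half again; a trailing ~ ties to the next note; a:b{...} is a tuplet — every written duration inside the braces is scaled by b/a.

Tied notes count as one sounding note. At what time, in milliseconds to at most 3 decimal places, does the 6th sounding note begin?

1. 0.0ms @ 0 + 285.714ms (2/7)
2. 285.714ms @ 2/7 + 285.714ms (2/7)
3. 571.429ms @ 4/7 + 285.714ms (2/7)
4. 857.143ms @ 6/7 + 285.714ms (2/7)
5. 1142.857ms @ 8/7 + 285.714ms (2/7)
6. 1428.571ms @ 10/7 + 285.714ms (2/7)
7. 1714.286ms @ 12/7 + 285.714ms (2/7)

note 6 onset = 10/7b = 1428.571ms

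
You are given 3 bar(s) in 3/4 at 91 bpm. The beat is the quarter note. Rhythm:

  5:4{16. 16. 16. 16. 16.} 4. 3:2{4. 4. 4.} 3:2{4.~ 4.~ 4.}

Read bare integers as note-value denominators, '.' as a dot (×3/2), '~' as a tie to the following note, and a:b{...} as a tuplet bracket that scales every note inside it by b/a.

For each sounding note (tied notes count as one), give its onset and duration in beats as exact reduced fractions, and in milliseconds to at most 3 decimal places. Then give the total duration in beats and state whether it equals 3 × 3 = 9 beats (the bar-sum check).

1) 0.0ms=0b +197.802ms=3/10b
2) 197.802ms=3/10b +197.802ms=3/10b
3) 395.604ms=3/5b +197.802ms=3/10b
4) 593.407ms=9/10b +197.802ms=3/10b
5) 791.209ms=6/5b +197.802ms=3/10b
6) 989.011ms=3/2b +989.011ms=3/2b
7) 1978.022ms=3b +659.341ms=1b
8) 2637.363ms=4b +659.341ms=1b
9) 3296.703ms=5b +659.341ms=1b
10) 3956.044ms=6b +1978.022ms=3b
Σ=9b of 9 (91bpm 3/4) — PASS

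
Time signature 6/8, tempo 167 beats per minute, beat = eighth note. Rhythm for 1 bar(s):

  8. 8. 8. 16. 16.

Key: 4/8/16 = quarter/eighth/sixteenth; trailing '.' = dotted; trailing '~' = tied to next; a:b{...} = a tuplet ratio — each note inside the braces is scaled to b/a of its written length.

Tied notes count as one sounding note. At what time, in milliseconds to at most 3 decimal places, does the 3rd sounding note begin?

note 3 onset = 3b = 1077.844ms

1. 0.0ms @ 0 + 538.922ms (3/2)
2. 538.922ms @ 3/2 + 538.922ms (3/2)
3. 1077.844ms @ 3 + 538.922ms (3/2)
4. 1616.766ms @ 9/2 + 269.461ms (3/4)
5. 1886.228ms @ 21/4 + 269.461ms (3/4)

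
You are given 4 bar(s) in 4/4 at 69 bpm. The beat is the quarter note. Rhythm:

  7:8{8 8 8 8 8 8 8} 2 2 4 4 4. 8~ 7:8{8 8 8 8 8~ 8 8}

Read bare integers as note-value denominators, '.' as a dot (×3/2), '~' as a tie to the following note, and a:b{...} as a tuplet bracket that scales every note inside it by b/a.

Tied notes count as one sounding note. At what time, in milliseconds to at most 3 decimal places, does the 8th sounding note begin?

note 8 onset = 4b = 3478.261ms

1. 0.0ms @ 0 + 496.894ms (4/7)
2. 496.894ms @ 4/7 + 496.894ms (4/7)
3. 993.789ms @ 8/7 + 496.894ms (4/7)
4. 1490.683ms @ 12/7 + 496.894ms (4/7)
5. 1987.578ms @ 16/7 + 496.894ms (4/7)
6. 2484.472ms @ 20/7 + 496.894ms (4/7)
7. 2981.366ms @ 24/7 + 496.894ms (4/7)
8. 3478.261ms @ 4 + 1739.13ms (2)
9. 5217.391ms @ 6 + 1739.13ms (2)
10. 6956.522ms @ 8 + 869.565ms (1)
11. 7826.087ms @ 9 + 869.565ms (1)
12. 8695.652ms @ 10 + 1304.348ms (3/2)
13. 10000.0ms @ 23/2 + 931.677ms (15/14)
14. 10931.677ms @ 88/7 + 496.894ms (4/7)
15. 11428.571ms @ 92/7 + 496.894ms (4/7)
16. 11925.466ms @ 96/7 + 496.894ms (4/7)
17. 12422.36ms @ 100/7 + 993.789ms (8/7)
18. 13416.149ms @ 108/7 + 496.894ms (4/7)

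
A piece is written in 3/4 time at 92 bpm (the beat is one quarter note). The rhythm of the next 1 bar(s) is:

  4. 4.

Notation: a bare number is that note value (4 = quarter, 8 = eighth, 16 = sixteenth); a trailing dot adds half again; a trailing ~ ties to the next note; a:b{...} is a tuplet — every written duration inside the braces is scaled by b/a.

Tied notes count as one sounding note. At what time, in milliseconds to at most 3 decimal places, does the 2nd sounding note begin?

1. 0.0ms @ 0 + 978.261ms (3/2)
2. 978.261ms @ 3/2 + 978.261ms (3/2)

note 2 onset = 3/2b = 978.261ms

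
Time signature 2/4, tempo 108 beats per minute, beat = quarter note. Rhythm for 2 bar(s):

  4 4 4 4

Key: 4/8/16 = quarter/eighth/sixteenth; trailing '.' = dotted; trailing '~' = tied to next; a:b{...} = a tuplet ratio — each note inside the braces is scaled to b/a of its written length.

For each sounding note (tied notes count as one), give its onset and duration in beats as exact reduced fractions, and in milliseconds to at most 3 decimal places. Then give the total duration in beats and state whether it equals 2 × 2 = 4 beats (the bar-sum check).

1) 0.0ms=0b +555.556ms=1b
2) 555.556ms=1b +555.556ms=1b
3) 1111.111ms=2b +555.556ms=1b
4) 1666.667ms=3b +555.556ms=1b
Σ=4b of 4 (108bpm 2/4) — PASS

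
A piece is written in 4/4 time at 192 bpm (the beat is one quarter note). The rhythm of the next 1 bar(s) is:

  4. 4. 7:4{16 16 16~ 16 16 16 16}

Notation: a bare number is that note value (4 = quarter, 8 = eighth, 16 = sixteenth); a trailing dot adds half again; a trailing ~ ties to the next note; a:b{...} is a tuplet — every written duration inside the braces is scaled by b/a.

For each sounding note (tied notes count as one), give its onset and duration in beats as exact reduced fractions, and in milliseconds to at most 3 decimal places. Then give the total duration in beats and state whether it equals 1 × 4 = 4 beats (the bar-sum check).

1) 0.0ms=0b +468.75ms=3/2b
2) 468.75ms=3/2b +468.75ms=3/2b
3) 937.5ms=3b +44.643ms=1/7b
4) 982.143ms=22/7b +44.643ms=1/7b
5) 1026.786ms=23/7b +89.286ms=2/7b
6) 1116.071ms=25/7b +44.643ms=1/7b
7) 1160.714ms=26/7b +44.643ms=1/7b
8) 1205.357ms=27/7b +44.643ms=1/7b
Σ=4b of 4 (192bpm 4/4) — PASS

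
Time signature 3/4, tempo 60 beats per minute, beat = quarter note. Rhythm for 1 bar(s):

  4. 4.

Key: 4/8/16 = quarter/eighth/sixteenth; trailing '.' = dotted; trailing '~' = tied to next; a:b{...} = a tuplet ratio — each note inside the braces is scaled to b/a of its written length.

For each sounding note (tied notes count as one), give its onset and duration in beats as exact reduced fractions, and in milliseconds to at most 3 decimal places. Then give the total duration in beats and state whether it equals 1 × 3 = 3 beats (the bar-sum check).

1) 0.0ms=0b +1500.0ms=3/2b
2) 1500.0ms=3/2b +1500.0ms=3/2b
Σ=3b of 3 (60bpm 3/4) — PASS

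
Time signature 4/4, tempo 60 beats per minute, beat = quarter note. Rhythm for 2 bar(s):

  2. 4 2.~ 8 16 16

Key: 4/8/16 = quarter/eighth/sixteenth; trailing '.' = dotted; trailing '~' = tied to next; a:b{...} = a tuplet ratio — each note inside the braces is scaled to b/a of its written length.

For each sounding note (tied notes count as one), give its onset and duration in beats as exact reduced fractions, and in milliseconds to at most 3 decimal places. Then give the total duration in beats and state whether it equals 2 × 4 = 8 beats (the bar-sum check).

1) 0.0ms=0b +3000.0ms=3b
2) 3000.0ms=3b +1000.0ms=1b
3) 4000.0ms=4b +3500.0ms=7/2b
4) 7500.0ms=15/2b +250.0ms=1/4b
5) 7750.0ms=31/4b +250.0ms=1/4b
Σ=8b of 8 (60bpm 4/4) — PASS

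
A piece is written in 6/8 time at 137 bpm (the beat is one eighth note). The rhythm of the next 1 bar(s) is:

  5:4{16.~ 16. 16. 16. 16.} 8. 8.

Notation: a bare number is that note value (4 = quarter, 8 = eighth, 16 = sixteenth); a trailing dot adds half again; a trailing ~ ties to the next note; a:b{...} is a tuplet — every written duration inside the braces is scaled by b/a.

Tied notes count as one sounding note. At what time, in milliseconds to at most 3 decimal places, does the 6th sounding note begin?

1. 0.0ms @ 0 + 525.547ms (6/5)
2. 525.547ms @ 6/5 + 262.774ms (3/5)
3. 788.321ms @ 9/5 + 262.774ms (3/5)
4. 1051.095ms @ 12/5 + 262.774ms (3/5)
5. 1313.869ms @ 3 + 656.934ms (3/2)
6. 1970.803ms @ 9/2 + 656.934ms (3/2)

note 6 onset = 9/2b = 1970.803ms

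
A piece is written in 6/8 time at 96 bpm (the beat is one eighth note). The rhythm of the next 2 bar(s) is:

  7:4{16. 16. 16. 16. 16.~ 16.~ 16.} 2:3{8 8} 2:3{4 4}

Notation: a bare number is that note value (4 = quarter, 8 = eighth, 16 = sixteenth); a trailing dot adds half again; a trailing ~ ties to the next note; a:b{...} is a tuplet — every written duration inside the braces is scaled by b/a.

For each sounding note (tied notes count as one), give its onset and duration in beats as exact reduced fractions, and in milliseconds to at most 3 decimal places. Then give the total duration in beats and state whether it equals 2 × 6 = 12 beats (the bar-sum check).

1) 0.0ms=0b +267.857ms=3/7b
2) 267.857ms=3/7b +267.857ms=3/7b
3) 535.714ms=6/7b +267.857ms=3/7b
4) 803.571ms=9/7b +267.857ms=3/7b
5) 1071.429ms=12/7b +803.571ms=9/7b
6) 1875.0ms=3b +937.5ms=3/2b
7) 2812.5ms=9/2b +937.5ms=3/2b
8) 3750.0ms=6b +1875.0ms=3b
9) 5625.0ms=9b +1875.0ms=3b
Σ=12b of 12 (96bpm 6/8) — PASS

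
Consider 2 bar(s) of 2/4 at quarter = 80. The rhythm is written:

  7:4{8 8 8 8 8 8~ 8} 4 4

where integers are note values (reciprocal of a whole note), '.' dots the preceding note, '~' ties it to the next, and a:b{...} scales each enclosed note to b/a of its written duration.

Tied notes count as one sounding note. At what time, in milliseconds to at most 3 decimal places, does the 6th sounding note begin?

note 6 onset = 10/7b = 1071.429ms

1. 0.0ms @ 0 + 214.286ms (2/7)
2. 214.286ms @ 2/7 + 214.286ms (2/7)
3. 428.571ms @ 4/7 + 214.286ms (2/7)
4. 642.857ms @ 6/7 + 214.286ms (2/7)
5. 857.143ms @ 8/7 + 214.286ms (2/7)
6. 1071.429ms @ 10/7 + 428.571ms (4/7)
7. 1500.0ms @ 2 + 750.0ms (1)
8. 2250.0ms @ 3 + 750.0ms (1)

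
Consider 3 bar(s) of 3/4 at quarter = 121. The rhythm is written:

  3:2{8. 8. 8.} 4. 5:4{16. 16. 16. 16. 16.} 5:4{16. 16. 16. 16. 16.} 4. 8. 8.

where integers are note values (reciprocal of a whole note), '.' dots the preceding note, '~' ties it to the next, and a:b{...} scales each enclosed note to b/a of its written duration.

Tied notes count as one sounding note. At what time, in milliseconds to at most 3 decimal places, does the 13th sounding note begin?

note 13 onset = 27/5b = 2677.686ms

1. 0.0ms @ 0 + 247.934ms (1/2)
2. 247.934ms @ 1/2 + 247.934ms (1/2)
3. 495.868ms @ 1 + 247.934ms (1/2)
4. 743.802ms @ 3/2 + 743.802ms (3/2)
5. 1487.603ms @ 3 + 148.76ms (3/10)
6. 1636.364ms @ 33/10 + 148.76ms (3/10)
7. 1785.124ms @ 18/5 + 148.76ms (3/10)
8. 1933.884ms @ 39/10 + 148.76ms (3/10)
9. 2082.645ms @ 21/5 + 148.76ms (3/10)
10. 2231.405ms @ 9/2 + 148.76ms (3/10)
11. 2380.165ms @ 24/5 + 148.76ms (3/10)
12. 2528.926ms @ 51/10 + 148.76ms (3/10)
13. 2677.686ms @ 27/5 + 148.76ms (3/10)
14. 2826.446ms @ 57/10 + 148.76ms (3/10)
15. 2975.207ms @ 6 + 743.802ms (3/2)
16. 3719.008ms @ 15/2 + 371.901ms (3/4)
17. 4090.909ms @ 33/4 + 371.901ms (3/4)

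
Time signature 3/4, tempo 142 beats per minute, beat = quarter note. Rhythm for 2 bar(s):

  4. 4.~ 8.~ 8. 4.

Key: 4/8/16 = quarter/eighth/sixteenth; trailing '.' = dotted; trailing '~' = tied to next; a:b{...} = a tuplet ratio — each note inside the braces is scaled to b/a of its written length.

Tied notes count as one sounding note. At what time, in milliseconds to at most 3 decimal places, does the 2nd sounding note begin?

note 2 onset = 3/2b = 633.803ms

1. 0.0ms @ 0 + 633.803ms (3/2)
2. 633.803ms @ 3/2 + 1267.606ms (3)
3. 1901.408ms @ 9/2 + 633.803ms (3/2)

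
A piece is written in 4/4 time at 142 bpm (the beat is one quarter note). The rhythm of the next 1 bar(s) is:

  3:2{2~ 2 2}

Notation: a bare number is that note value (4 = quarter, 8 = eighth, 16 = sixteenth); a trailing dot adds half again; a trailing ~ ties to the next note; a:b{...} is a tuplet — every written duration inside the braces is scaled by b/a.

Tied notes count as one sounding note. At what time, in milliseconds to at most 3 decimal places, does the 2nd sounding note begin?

note 2 onset = 8/3b = 1126.761ms

1. 0.0ms @ 0 + 1126.761ms (8/3)
2. 1126.761ms @ 8/3 + 563.38ms (4/3)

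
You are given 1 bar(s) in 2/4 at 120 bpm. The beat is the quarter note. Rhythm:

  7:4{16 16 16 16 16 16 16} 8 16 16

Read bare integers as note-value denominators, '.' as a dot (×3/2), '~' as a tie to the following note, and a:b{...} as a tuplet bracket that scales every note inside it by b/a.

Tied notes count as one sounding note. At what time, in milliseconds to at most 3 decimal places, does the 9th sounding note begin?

note 9 onset = 3/2b = 750.0ms

1. 0.0ms @ 0 + 71.429ms (1/7)
2. 71.429ms @ 1/7 + 71.429ms (1/7)
3. 142.857ms @ 2/7 + 71.429ms (1/7)
4. 214.286ms @ 3/7 + 71.429ms (1/7)
5. 285.714ms @ 4/7 + 71.429ms (1/7)
6. 357.143ms @ 5/7 + 71.429ms (1/7)
7. 428.571ms @ 6/7 + 71.429ms (1/7)
8. 500.0ms @ 1 + 250.0ms (1/2)
9. 750.0ms @ 3/2 + 125.0ms (1/4)
10. 875.0ms @ 7/4 + 125.0ms (1/4)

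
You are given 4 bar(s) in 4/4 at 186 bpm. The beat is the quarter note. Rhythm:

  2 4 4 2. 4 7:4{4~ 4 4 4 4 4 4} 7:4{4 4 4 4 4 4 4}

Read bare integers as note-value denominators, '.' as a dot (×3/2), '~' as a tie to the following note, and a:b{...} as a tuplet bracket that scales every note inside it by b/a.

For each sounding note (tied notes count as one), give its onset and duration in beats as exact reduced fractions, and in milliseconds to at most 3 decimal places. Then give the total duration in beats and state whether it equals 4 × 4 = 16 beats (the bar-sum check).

1) 0.0ms=0b +645.161ms=2b
2) 645.161ms=2b +322.581ms=1b
3) 967.742ms=3b +322.581ms=1b
4) 1290.323ms=4b +967.742ms=3b
5) 2258.065ms=7b +322.581ms=1b
6) 2580.645ms=8b +368.664ms=8/7b
7) 2949.309ms=64/7b +184.332ms=4/7b
8) 3133.641ms=68/7b +184.332ms=4/7b
9) 3317.972ms=72/7b +184.332ms=4/7b
10) 3502.304ms=76/7b +184.332ms=4/7b
11) 3686.636ms=80/7b +184.332ms=4/7b
12) 3870.968ms=12b +184.332ms=4/7b
13) 4055.3ms=88/7b +184.332ms=4/7b
14) 4239.631ms=92/7b +184.332ms=4/7b
15) 4423.963ms=96/7b +184.332ms=4/7b
16) 4608.295ms=100/7b +184.332ms=4/7b
17) 4792.627ms=104/7b +184.332ms=4/7b
18) 4976.959ms=108/7b +184.332ms=4/7b
Σ=16b of 16 (186bpm 4/4) — PASS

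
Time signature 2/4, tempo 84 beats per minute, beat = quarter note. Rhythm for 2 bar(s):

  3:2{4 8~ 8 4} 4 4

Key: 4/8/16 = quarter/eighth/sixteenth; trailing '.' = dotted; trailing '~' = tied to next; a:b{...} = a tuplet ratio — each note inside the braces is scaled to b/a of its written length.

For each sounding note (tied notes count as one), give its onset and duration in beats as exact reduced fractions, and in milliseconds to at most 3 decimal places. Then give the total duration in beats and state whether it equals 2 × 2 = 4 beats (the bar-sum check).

1) 0.0ms=0b +476.19ms=2/3b
2) 476.19ms=2/3b +476.19ms=2/3b
3) 952.381ms=4/3b +476.19ms=2/3b
4) 1428.571ms=2b +714.286ms=1b
5) 2142.857ms=3b +714.286ms=1b
Σ=4b of 4 (84bpm 2/4) — PASS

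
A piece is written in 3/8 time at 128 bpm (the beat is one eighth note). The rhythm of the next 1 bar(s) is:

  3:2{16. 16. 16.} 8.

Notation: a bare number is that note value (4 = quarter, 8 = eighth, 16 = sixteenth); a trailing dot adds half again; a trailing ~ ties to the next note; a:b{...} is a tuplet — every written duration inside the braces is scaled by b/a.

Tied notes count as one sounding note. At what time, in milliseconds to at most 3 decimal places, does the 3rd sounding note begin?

note 3 onset = 1b = 468.75ms

1. 0.0ms @ 0 + 234.375ms (1/2)
2. 234.375ms @ 1/2 + 234.375ms (1/2)
3. 468.75ms @ 1 + 234.375ms (1/2)
4. 703.125ms @ 3/2 + 703.125ms (3/2)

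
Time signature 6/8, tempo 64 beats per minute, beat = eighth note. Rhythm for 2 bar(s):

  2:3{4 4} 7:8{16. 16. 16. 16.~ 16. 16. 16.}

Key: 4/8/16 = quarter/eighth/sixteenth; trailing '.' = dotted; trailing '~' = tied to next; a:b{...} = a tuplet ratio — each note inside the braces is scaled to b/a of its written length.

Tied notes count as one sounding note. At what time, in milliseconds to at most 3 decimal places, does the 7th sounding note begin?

note 7 onset = 72/7b = 9642.857ms

1. 0.0ms @ 0 + 2812.5ms (3)
2. 2812.5ms @ 3 + 2812.5ms (3)
3. 5625.0ms @ 6 + 803.571ms (6/7)
4. 6428.571ms @ 48/7 + 803.571ms (6/7)
5. 7232.143ms @ 54/7 + 803.571ms (6/7)
6. 8035.714ms @ 60/7 + 1607.143ms (12/7)
7. 9642.857ms @ 72/7 + 803.571ms (6/7)
8. 10446.429ms @ 78/7 + 803.571ms (6/7)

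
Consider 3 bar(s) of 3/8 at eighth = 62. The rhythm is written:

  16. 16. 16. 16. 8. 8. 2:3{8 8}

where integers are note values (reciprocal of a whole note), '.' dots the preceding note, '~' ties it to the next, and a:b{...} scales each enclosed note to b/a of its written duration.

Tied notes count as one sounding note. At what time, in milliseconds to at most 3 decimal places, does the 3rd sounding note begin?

note 3 onset = 3/2b = 1451.613ms

1. 0.0ms @ 0 + 725.806ms (3/4)
2. 725.806ms @ 3/4 + 725.806ms (3/4)
3. 1451.613ms @ 3/2 + 725.806ms (3/4)
4. 2177.419ms @ 9/4 + 725.806ms (3/4)
5. 2903.226ms @ 3 + 1451.613ms (3/2)
6. 4354.839ms @ 9/2 + 1451.613ms (3/2)
7. 5806.452ms @ 6 + 1451.613ms (3/2)
8. 7258.065ms @ 15/2 + 1451.613ms (3/2)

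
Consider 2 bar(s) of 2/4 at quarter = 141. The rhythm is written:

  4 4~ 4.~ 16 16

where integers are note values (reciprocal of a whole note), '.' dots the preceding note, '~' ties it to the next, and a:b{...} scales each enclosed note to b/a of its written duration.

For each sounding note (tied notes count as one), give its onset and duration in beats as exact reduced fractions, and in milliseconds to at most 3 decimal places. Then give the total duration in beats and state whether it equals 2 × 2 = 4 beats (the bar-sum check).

1) 0.0ms=0b +425.532ms=1b
2) 425.532ms=1b +1170.213ms=11/4b
3) 1595.745ms=15/4b +106.383ms=1/4b
Σ=4b of 4 (141bpm 2/4) — PASS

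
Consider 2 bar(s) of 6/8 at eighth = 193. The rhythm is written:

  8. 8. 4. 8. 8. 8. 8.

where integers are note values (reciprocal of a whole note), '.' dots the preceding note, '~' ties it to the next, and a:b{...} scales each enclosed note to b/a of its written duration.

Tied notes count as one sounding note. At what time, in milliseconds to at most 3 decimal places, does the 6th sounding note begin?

1. 0.0ms @ 0 + 466.321ms (3/2)
2. 466.321ms @ 3/2 + 466.321ms (3/2)
3. 932.642ms @ 3 + 932.642ms (3)
4. 1865.285ms @ 6 + 466.321ms (3/2)
5. 2331.606ms @ 15/2 + 466.321ms (3/2)
6. 2797.927ms @ 9 + 466.321ms (3/2)
7. 3264.249ms @ 21/2 + 466.321ms (3/2)

note 6 onset = 9b = 2797.927ms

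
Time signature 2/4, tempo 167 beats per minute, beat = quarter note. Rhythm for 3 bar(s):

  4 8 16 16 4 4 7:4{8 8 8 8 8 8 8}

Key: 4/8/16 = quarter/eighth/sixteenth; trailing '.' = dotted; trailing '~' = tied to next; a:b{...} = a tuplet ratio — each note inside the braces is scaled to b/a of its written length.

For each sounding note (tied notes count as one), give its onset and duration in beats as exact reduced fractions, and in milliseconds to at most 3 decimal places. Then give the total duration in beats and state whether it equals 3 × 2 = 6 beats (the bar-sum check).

1) 0.0ms=0b +359.281ms=1b
2) 359.281ms=1b +179.641ms=1/2b
3) 538.922ms=3/2b +89.82ms=1/4b
4) 628.743ms=7/4b +89.82ms=1/4b
5) 718.563ms=2b +359.281ms=1b
6) 1077.844ms=3b +359.281ms=1b
7) 1437.126ms=4b +102.652ms=2/7b
8) 1539.778ms=30/7b +102.652ms=2/7b
9) 1642.429ms=32/7b +102.652ms=2/7b
10) 1745.081ms=34/7b +102.652ms=2/7b
11) 1847.733ms=36/7b +102.652ms=2/7b
12) 1950.385ms=38/7b +102.652ms=2/7b
13) 2053.037ms=40/7b +102.652ms=2/7b
Σ=6b of 6 (167bpm 2/4) — PASS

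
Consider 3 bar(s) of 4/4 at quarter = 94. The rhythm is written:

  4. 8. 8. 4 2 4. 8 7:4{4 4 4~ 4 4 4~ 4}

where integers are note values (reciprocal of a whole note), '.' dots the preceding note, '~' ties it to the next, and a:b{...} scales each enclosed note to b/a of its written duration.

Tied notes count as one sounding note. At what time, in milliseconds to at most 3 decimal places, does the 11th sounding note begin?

1. 0.0ms @ 0 + 957.447ms (3/2)
2. 957.447ms @ 3/2 + 478.723ms (3/4)
3. 1436.17ms @ 9/4 + 478.723ms (3/4)
4. 1914.894ms @ 3 + 638.298ms (1)
5. 2553.191ms @ 4 + 1276.596ms (2)
6. 3829.787ms @ 6 + 957.447ms (3/2)
7. 4787.234ms @ 15/2 + 319.149ms (1/2)
8. 5106.383ms @ 8 + 364.742ms (4/7)
9. 5471.125ms @ 60/7 + 364.742ms (4/7)
10. 5835.866ms @ 64/7 + 729.483ms (8/7)
11. 6565.35ms @ 72/7 + 364.742ms (4/7)
12. 6930.091ms @ 76/7 + 729.483ms (8/7)

note 11 onset = 72/7b = 6565.35ms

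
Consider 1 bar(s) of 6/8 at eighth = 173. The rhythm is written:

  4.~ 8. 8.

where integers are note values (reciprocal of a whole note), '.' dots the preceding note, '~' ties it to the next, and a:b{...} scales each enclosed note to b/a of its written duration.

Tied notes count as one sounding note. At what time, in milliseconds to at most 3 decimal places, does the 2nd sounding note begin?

1. 0.0ms @ 0 + 1560.694ms (9/2)
2. 1560.694ms @ 9/2 + 520.231ms (3/2)

note 2 onset = 9/2b = 1560.694ms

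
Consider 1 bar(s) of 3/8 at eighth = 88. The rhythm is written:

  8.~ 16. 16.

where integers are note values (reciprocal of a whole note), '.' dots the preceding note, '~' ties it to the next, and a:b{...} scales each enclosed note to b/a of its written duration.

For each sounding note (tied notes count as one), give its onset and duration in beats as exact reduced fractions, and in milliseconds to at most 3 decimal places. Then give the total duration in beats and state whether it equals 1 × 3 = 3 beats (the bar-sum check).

1) 0.0ms=0b +1534.091ms=9/4b
2) 1534.091ms=9/4b +511.364ms=3/4b
Σ=3b of 3 (88bpm 3/8) — PASS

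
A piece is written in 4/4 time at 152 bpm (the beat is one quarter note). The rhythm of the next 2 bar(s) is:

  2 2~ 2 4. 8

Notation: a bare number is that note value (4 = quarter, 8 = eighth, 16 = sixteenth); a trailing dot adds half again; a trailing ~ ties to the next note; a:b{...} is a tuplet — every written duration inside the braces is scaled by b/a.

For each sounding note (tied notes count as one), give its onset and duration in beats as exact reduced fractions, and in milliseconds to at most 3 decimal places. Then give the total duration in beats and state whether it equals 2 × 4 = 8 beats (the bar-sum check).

1) 0.0ms=0b +789.474ms=2b
2) 789.474ms=2b +1578.947ms=4b
3) 2368.421ms=6b +592.105ms=3/2b
4) 2960.526ms=15/2b +197.368ms=1/2b
Σ=8b of 8 (152bpm 4/4) — PASS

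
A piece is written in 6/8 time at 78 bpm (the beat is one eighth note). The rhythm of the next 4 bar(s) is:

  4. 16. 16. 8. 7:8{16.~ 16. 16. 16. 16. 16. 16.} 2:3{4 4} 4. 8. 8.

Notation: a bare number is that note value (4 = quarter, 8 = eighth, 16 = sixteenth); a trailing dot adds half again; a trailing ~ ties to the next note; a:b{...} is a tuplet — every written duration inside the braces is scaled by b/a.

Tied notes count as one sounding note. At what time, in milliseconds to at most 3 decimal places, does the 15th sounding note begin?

1. 0.0ms @ 0 + 2307.692ms (3)
2. 2307.692ms @ 3 + 576.923ms (3/4)
3. 2884.615ms @ 15/4 + 576.923ms (3/4)
4. 3461.538ms @ 9/2 + 1153.846ms (3/2)
5. 4615.385ms @ 6 + 1318.681ms (12/7)
6. 5934.066ms @ 54/7 + 659.341ms (6/7)
7. 6593.407ms @ 60/7 + 659.341ms (6/7)
8. 7252.747ms @ 66/7 + 659.341ms (6/7)
9. 7912.088ms @ 72/7 + 659.341ms (6/7)
10. 8571.429ms @ 78/7 + 659.341ms (6/7)
11. 9230.769ms @ 12 + 2307.692ms (3)
12. 11538.462ms @ 15 + 2307.692ms (3)
13. 13846.154ms @ 18 + 2307.692ms (3)
14. 16153.846ms @ 21 + 1153.846ms (3/2)
15. 17307.692ms @ 45/2 + 1153.846ms (3/2)

note 15 onset = 45/2b = 17307.692ms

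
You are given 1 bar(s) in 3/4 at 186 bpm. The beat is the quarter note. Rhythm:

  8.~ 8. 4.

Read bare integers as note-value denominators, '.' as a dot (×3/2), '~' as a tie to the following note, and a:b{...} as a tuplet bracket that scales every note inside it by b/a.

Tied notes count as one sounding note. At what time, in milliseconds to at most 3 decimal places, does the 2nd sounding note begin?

note 2 onset = 3/2b = 483.871ms

1. 0.0ms @ 0 + 483.871ms (3/2)
2. 483.871ms @ 3/2 + 483.871ms (3/2)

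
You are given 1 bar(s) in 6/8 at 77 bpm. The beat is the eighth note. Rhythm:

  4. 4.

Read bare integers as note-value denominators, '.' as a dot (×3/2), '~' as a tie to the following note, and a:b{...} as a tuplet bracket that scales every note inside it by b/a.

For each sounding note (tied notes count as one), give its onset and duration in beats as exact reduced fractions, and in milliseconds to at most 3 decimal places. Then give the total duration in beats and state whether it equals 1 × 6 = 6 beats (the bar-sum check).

1) 0.0ms=0b +2337.662ms=3b
2) 2337.662ms=3b +2337.662ms=3b
Σ=6b of 6 (77bpm 6/8) — PASS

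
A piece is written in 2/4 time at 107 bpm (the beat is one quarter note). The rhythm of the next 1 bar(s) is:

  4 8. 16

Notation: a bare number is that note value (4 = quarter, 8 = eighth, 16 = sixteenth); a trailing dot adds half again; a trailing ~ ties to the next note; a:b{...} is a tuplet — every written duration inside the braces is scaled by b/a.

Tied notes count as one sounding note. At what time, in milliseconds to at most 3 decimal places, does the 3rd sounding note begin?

1. 0.0ms @ 0 + 560.748ms (1)
2. 560.748ms @ 1 + 420.561ms (3/4)
3. 981.308ms @ 7/4 + 140.187ms (1/4)

note 3 onset = 7/4b = 981.308ms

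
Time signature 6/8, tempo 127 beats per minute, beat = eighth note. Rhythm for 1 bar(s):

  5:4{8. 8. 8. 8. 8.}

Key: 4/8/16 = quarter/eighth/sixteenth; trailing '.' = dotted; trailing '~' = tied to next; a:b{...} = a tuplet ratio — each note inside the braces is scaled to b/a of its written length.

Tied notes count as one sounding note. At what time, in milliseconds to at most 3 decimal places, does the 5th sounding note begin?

1. 0.0ms @ 0 + 566.929ms (6/5)
2. 566.929ms @ 6/5 + 566.929ms (6/5)
3. 1133.858ms @ 12/5 + 566.929ms (6/5)
4. 1700.787ms @ 18/5 + 566.929ms (6/5)
5. 2267.717ms @ 24/5 + 566.929ms (6/5)

note 5 onset = 24/5b = 2267.717ms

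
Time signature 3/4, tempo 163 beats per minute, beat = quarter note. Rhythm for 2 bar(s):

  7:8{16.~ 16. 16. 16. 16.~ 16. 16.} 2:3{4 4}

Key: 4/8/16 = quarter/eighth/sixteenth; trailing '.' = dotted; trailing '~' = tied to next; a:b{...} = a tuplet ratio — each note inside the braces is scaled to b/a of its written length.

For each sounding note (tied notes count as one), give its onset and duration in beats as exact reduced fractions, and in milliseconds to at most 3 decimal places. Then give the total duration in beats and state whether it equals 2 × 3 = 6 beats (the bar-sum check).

1) 0.0ms=0b +315.513ms=6/7b
2) 315.513ms=6/7b +157.756ms=3/7b
3) 473.269ms=9/7b +157.756ms=3/7b
4) 631.025ms=12/7b +315.513ms=6/7b
5) 946.538ms=18/7b +157.756ms=3/7b
6) 1104.294ms=3b +552.147ms=3/2b
7) 1656.442ms=9/2b +552.147ms=3/2b
Σ=6b of 6 (163bpm 3/4) — PASS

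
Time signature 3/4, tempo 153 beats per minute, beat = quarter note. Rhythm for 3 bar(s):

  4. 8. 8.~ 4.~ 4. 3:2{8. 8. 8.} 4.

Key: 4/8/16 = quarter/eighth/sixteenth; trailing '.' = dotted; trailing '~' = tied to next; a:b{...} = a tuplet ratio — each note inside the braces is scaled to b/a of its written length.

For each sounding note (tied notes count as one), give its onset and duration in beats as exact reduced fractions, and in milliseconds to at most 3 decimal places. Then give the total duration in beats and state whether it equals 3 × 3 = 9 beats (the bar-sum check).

1) 0.0ms=0b +588.235ms=3/2b
2) 588.235ms=3/2b +294.118ms=3/4b
3) 882.353ms=9/4b +1470.588ms=15/4b
4) 2352.941ms=6b +196.078ms=1/2b
5) 2549.02ms=13/2b +196.078ms=1/2b
6) 2745.098ms=7b +196.078ms=1/2b
7) 2941.176ms=15/2b +588.235ms=3/2b
Σ=9b of 9 (153bpm 3/4) — PASS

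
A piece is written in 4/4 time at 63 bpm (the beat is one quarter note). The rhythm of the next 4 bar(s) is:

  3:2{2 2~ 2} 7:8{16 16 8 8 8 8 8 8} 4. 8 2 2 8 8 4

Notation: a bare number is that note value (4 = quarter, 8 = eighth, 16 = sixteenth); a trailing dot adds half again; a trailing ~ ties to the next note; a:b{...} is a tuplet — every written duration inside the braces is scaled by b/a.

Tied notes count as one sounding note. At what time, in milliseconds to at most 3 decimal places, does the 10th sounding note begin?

note 10 onset = 52/7b = 7074.83ms

1. 0.0ms @ 0 + 1269.841ms (4/3)
2. 1269.841ms @ 4/3 + 2539.683ms (8/3)
3. 3809.524ms @ 4 + 272.109ms (2/7)
4. 4081.633ms @ 30/7 + 272.109ms (2/7)
5. 4353.741ms @ 32/7 + 544.218ms (4/7)
6. 4897.959ms @ 36/7 + 544.218ms (4/7)
7. 5442.177ms @ 40/7 + 544.218ms (4/7)
8. 5986.395ms @ 44/7 + 544.218ms (4/7)
9. 6530.612ms @ 48/7 + 544.218ms (4/7)
10. 7074.83ms @ 52/7 + 544.218ms (4/7)
11. 7619.048ms @ 8 + 1428.571ms (3/2)
12. 9047.619ms @ 19/2 + 476.19ms (1/2)
13. 9523.81ms @ 10 + 1904.762ms (2)
14. 11428.571ms @ 12 + 1904.762ms (2)
15. 13333.333ms @ 14 + 476.19ms (1/2)
16. 13809.524ms @ 29/2 + 476.19ms (1/2)
17. 14285.714ms @ 15 + 952.381ms (1)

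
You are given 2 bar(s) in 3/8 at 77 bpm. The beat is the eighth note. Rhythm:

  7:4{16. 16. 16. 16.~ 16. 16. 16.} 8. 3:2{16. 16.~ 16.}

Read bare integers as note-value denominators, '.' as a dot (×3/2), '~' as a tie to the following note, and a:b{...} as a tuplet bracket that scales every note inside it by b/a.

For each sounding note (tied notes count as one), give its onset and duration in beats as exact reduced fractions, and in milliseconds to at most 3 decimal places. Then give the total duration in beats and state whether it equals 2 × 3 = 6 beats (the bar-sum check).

1) 0.0ms=0b +333.952ms=3/7b
2) 333.952ms=3/7b +333.952ms=3/7b
3) 667.904ms=6/7b +333.952ms=3/7b
4) 1001.855ms=9/7b +667.904ms=6/7b
5) 1669.759ms=15/7b +333.952ms=3/7b
6) 2003.711ms=18/7b +333.952ms=3/7b
7) 2337.662ms=3b +1168.831ms=3/2b
8) 3506.494ms=9/2b +389.61ms=1/2b
9) 3896.104ms=5b +779.221ms=1b
Σ=6b of 6 (77bpm 3/8) — PASS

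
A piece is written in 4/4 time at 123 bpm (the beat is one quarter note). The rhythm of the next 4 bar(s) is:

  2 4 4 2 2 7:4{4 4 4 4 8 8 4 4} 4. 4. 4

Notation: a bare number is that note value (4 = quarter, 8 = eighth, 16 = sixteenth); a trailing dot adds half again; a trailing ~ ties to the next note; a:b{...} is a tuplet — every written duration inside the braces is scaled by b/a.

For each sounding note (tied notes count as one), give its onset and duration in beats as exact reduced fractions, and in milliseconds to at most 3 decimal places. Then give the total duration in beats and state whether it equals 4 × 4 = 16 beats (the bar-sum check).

1) 0.0ms=0b +975.61ms=2b
2) 975.61ms=2b +487.805ms=1b
3) 1463.415ms=3b +487.805ms=1b
4) 1951.22ms=4b +975.61ms=2b
5) 2926.829ms=6b +975.61ms=2b
6) 3902.439ms=8b +278.746ms=4/7b
7) 4181.185ms=60/7b +278.746ms=4/7b
8) 4459.93ms=64/7b +278.746ms=4/7b
9) 4738.676ms=68/7b +278.746ms=4/7b
10) 5017.422ms=72/7b +139.373ms=2/7b
11) 5156.794ms=74/7b +139.373ms=2/7b
12) 5296.167ms=76/7b +278.746ms=4/7b
13) 5574.913ms=80/7b +278.746ms=4/7b
14) 5853.659ms=12b +731.707ms=3/2b
15) 6585.366ms=27/2b +731.707ms=3/2b
16) 7317.073ms=15b +487.805ms=1b
Σ=16b of 16 (123bpm 4/4) — PASS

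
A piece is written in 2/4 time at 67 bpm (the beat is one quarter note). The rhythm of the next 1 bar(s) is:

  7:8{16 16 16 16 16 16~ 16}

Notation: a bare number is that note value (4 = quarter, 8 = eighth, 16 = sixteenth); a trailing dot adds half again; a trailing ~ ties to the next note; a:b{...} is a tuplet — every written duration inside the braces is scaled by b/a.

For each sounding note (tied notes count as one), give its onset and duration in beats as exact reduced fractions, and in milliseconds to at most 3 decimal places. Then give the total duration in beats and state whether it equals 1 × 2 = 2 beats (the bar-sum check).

1) 0.0ms=0b +255.864ms=2/7b
2) 255.864ms=2/7b +255.864ms=2/7b
3) 511.727ms=4/7b +255.864ms=2/7b
4) 767.591ms=6/7b +255.864ms=2/7b
5) 1023.454ms=8/7b +255.864ms=2/7b
6) 1279.318ms=10/7b +511.727ms=4/7b
Σ=2b of 2 (67bpm 2/4) — PASS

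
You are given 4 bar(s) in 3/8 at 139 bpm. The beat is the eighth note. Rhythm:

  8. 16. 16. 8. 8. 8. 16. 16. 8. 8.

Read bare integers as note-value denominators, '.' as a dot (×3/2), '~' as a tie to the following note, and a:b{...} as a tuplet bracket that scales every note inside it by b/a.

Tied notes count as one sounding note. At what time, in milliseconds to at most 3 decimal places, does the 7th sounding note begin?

note 7 onset = 15/2b = 3237.41ms

1. 0.0ms @ 0 + 647.482ms (3/2)
2. 647.482ms @ 3/2 + 323.741ms (3/4)
3. 971.223ms @ 9/4 + 323.741ms (3/4)
4. 1294.964ms @ 3 + 647.482ms (3/2)
5. 1942.446ms @ 9/2 + 647.482ms (3/2)
6. 2589.928ms @ 6 + 647.482ms (3/2)
7. 3237.41ms @ 15/2 + 323.741ms (3/4)
8. 3561.151ms @ 33/4 + 323.741ms (3/4)
9. 3884.892ms @ 9 + 647.482ms (3/2)
10. 4532.374ms @ 21/2 + 647.482ms (3/2)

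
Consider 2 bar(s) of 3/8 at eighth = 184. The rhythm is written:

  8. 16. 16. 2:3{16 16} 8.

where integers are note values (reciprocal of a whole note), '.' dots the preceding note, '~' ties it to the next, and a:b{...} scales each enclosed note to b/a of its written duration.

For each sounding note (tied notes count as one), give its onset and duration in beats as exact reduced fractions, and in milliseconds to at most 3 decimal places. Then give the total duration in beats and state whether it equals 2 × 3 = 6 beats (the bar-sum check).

1) 0.0ms=0b +489.13ms=3/2b
2) 489.13ms=3/2b +244.565ms=3/4b
3) 733.696ms=9/4b +244.565ms=3/4b
4) 978.261ms=3b +244.565ms=3/4b
5) 1222.826ms=15/4b +244.565ms=3/4b
6) 1467.391ms=9/2b +489.13ms=3/2b
Σ=6b of 6 (184bpm 3/8) — PASS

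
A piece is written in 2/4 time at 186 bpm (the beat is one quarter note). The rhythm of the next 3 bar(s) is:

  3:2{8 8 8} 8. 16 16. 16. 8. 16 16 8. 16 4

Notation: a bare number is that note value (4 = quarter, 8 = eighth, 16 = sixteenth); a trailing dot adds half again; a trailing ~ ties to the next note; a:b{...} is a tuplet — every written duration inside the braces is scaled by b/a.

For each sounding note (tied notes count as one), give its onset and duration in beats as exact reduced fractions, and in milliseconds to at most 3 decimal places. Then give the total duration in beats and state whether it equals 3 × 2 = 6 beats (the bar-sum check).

1) 0.0ms=0b +107.527ms=1/3b
2) 107.527ms=1/3b +107.527ms=1/3b
3) 215.054ms=2/3b +107.527ms=1/3b
4) 322.581ms=1b +241.935ms=3/4b
5) 564.516ms=7/4b +80.645ms=1/4b
6) 645.161ms=2b +120.968ms=3/8b
7) 766.129ms=19/8b +120.968ms=3/8b
8) 887.097ms=11/4b +241.935ms=3/4b
9) 1129.032ms=7/2b +80.645ms=1/4b
10) 1209.677ms=15/4b +80.645ms=1/4b
11) 1290.323ms=4b +241.935ms=3/4b
12) 1532.258ms=19/4b +80.645ms=1/4b
13) 1612.903ms=5b +322.581ms=1b
Σ=6b of 6 (186bpm 2/4) — PASS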